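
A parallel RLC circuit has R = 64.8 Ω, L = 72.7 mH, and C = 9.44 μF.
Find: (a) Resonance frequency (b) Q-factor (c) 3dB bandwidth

Step 1 — Resonance: ω₀ = 1/√(LC) = 1/√(0.0727·9.44e-06) = 1207 rad/s.
Step 2 — f₀ = ω₀/(2π) = 192.1 Hz.
Step 3 — Parallel Q: Q = R/(ω₀L) = 64.8/(1207·0.0727) = 0.7384.
Step 4 — Bandwidth: Δω = ω₀/Q = 1635 rad/s; BW = Δω/(2π) = 260.2 Hz.

(a) f₀ = 192.1 Hz  (b) Q = 0.7384  (c) BW = 260.2 Hz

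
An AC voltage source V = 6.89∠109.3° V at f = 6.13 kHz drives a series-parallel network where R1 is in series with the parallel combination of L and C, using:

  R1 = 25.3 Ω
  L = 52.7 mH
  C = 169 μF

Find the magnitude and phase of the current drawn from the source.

Step 1 — Angular frequency: ω = 2π·f = 2π·6130 = 3.852e+04 rad/s.
Step 2 — Component impedances:
  R1: Z = R = 25.3 Ω
  L: Z = jωL = j·3.852e+04·0.0527 = 0 + j2030 Ω
  C: Z = 1/(jωC) = -j/(ω·C) = 0 - j0.1536 Ω
Step 3 — Parallel branch: L || C = 1/(1/L + 1/C) = 0 - j0.1536 Ω.
Step 4 — Series with R1: Z_total = R1 + (L || C) = 25.3 - j0.1536 Ω = 25.3∠-0.3° Ω.
Step 5 — Source phasor: V = 6.89∠109.3° V = -2.277 + j6.503 V.
Step 6 — Ohm's law: I = V / Z_total = (-2.277 + j6.503) / (25.3 - j0.1536) = -0.09157 + j0.2565 A.
Step 7 — Convert to polar: |I| = 0.2723 A, ∠I = 109.6°.

I = 0.2723∠109.6° A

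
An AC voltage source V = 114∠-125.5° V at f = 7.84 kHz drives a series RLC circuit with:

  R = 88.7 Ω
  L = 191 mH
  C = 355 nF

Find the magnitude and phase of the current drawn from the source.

Step 1 — Angular frequency: ω = 2π·f = 2π·7840 = 4.926e+04 rad/s.
Step 2 — Component impedances:
  R: Z = R = 88.7 Ω
  L: Z = jωL = j·4.926e+04·0.191 = 0 + j9409 Ω
  C: Z = 1/(jωC) = -j/(ω·C) = 0 - j57.18 Ω
Step 3 — Series combination: Z_total = R + L + C = 88.7 + j9352 Ω = 9352∠89.5° Ω.
Step 4 — Source phasor: V = 114∠-125.5° V = -66.2 - j92.81 V.
Step 5 — Ohm's law: I = V / Z_total = (-66.2 - j92.81) / (88.7 + j9352) = -0.009991 + j0.006984 A.
Step 6 — Convert to polar: |I| = 0.01219 A, ∠I = 145.0°.

I = 0.01219∠145.0° A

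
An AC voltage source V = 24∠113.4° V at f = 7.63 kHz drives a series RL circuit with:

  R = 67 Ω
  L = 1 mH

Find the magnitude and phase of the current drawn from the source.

Step 1 — Angular frequency: ω = 2π·f = 2π·7630 = 4.794e+04 rad/s.
Step 2 — Component impedances:
  R: Z = R = 67 Ω
  L: Z = jωL = j·4.794e+04·0.001 = 0 + j47.94 Ω
Step 3 — Series combination: Z_total = R + L = 67 + j47.94 Ω = 82.39∠35.6° Ω.
Step 4 — Source phasor: V = 24∠113.4° V = -9.532 + j22.03 V.
Step 5 — Ohm's law: I = V / Z_total = (-9.532 + j22.03) / (67 + j47.94) = 0.06149 + j0.2848 A.
Step 6 — Convert to polar: |I| = 0.2913 A, ∠I = 77.8°.

I = 0.2913∠77.8° A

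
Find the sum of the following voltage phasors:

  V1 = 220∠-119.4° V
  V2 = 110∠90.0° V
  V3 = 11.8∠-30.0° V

Step 1 — Convert each phasor to rectangular form:
  V1 = 220·(cos(-119.4°) + j·sin(-119.4°)) = -108 - j191.7 V
  V2 = 110·(cos(90.0°) + j·sin(90.0°)) = 0 + j110 V
  V3 = 11.8·(cos(-30.0°) + j·sin(-30.0°)) = 10.22 - j5.9 V
Step 2 — Sum components: V_total = -97.78 - j87.57 V.
Step 3 — Convert to polar: |V_total| = 131.3 V, ∠V_total = -138.2°.

V_total = 131.3∠-138.2° V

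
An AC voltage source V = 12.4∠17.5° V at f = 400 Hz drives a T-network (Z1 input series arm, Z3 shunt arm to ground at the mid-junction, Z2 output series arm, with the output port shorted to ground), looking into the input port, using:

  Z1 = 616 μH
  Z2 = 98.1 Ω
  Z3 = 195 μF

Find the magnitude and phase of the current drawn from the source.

Step 1 — Angular frequency: ω = 2π·f = 2π·400 = 2513 rad/s.
Step 2 — Component impedances:
  Z1: Z = jωL = j·2513·0.000616 = 0 + j1.548 Ω
  Z2: Z = R = 98.1 Ω
  Z3: Z = 1/(jωC) = -j/(ω·C) = 0 - j2.04 Ω
Step 3 — With the output port shorted to ground, the output series arm Z2 runs from the junction to ground; the shunt arm Z3 also runs from the junction to ground. They appear in parallel: Z3 || Z2 = 0.04242 - j2.04 Ω.
Step 4 — Series with input arm Z1: Z_in = Z1 + (Z3 || Z2) = 0.04242 - j0.4914 Ω = 0.4932∠-85.1° Ω.
Step 5 — Source phasor: V = 12.4∠17.5° V = 11.83 + j3.729 V.
Step 6 — Ohm's law: I = V / Z_total = (11.83 + j3.729) / (0.04242 - j0.4914) = -5.47 + j24.54 A.
Step 7 — Convert to polar: |I| = 25.14 A, ∠I = 102.6°.

I = 25.14∠102.6° A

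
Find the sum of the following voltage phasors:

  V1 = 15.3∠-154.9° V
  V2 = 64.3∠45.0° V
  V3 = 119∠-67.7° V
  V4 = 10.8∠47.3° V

Step 1 — Convert each phasor to rectangular form:
  V1 = 15.3·(cos(-154.9°) + j·sin(-154.9°)) = -13.86 - j6.49 V
  V2 = 64.3·(cos(45.0°) + j·sin(45.0°)) = 45.47 + j45.47 V
  V3 = 119·(cos(-67.7°) + j·sin(-67.7°)) = 45.16 - j110.1 V
  V4 = 10.8·(cos(47.3°) + j·sin(47.3°)) = 7.324 + j7.937 V
Step 2 — Sum components: V_total = 84.09 - j63.19 V.
Step 3 — Convert to polar: |V_total| = 105.2 V, ∠V_total = -36.9°.

V_total = 105.2∠-36.9° V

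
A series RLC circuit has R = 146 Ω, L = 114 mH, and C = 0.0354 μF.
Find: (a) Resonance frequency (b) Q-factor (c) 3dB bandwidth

Step 1 — Resonance: ω₀ = 1/√(LC) = 1/√(0.114·3.54e-08) = 1.574e+04 rad/s.
Step 2 — f₀ = ω₀/(2π) = 2505 Hz.
Step 3 — Series Q: Q = ω₀L/R = 1.574e+04·0.114/146 = 12.29.
Step 4 — Bandwidth: Δω = ω₀/Q = 1281 rad/s; BW = Δω/(2π) = 203.8 Hz.

(a) f₀ = 2505 Hz  (b) Q = 12.29  (c) BW = 203.8 Hz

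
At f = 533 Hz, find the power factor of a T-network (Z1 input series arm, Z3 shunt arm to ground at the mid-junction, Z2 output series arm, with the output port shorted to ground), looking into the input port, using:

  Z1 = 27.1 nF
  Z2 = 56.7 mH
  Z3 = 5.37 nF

Step 1 — Angular frequency: ω = 2π·f = 2π·533 = 3349 rad/s.
Step 2 — Component impedances:
  Z1: Z = 1/(jωC) = -j/(ω·C) = 0 - j1.102e+04 Ω
  Z2: Z = jωL = j·3349·0.0567 = 0 + j189.9 Ω
  Z3: Z = 1/(jωC) = -j/(ω·C) = 0 - j5.561e+04 Ω
Step 3 — With the output port shorted to ground, the output series arm Z2 runs from the junction to ground; the shunt arm Z3 also runs from the junction to ground. They appear in parallel: Z3 || Z2 = 0 + j190.5 Ω.
Step 4 — Series with input arm Z1: Z_in = Z1 + (Z3 || Z2) = 0 - j1.083e+04 Ω = 1.083e+04∠-90.0° Ω.
Step 5 — Power factor: PF = cos(φ) = Re(Z)/|Z| = 0/1.083e+04 = 0.
Step 6 — Type: Im(Z) = -1.083e+04 ⇒ leading (phase φ = -90.0°).

PF = 0 (leading, φ = -90.0°)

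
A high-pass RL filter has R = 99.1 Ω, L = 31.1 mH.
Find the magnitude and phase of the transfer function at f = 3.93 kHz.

Step 1 — Angular frequency: ω = 2π·3930 = 2.469e+04 rad/s.
Step 2 — Transfer function: H(jω) = jωL/(R + jωL).
Step 3 — Numerator jωL = j·767.9; denominator R + jωL = 99.1 + j767.9.
Step 4 — H = 0.9836 + j0.1269.
Step 5 — Magnitude: |H| = 0.9918 (-0.1 dB); phase: φ = 7.4°.

|H| = 0.9918 (-0.1 dB), φ = 7.4°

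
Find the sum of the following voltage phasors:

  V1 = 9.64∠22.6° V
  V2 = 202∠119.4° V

Step 1 — Convert each phasor to rectangular form:
  V1 = 9.64·(cos(22.6°) + j·sin(22.6°)) = 8.9 + j3.705 V
  V2 = 202·(cos(119.4°) + j·sin(119.4°)) = -99.16 + j176 V
Step 2 — Sum components: V_total = -90.26 + j179.7 V.
Step 3 — Convert to polar: |V_total| = 201.1 V, ∠V_total = 116.7°.

V_total = 201.1∠116.7° V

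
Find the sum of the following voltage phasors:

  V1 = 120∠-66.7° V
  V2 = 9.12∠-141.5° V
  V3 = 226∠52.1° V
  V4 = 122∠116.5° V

Step 1 — Convert each phasor to rectangular form:
  V1 = 120·(cos(-66.7°) + j·sin(-66.7°)) = 47.47 - j110.2 V
  V2 = 9.12·(cos(-141.5°) + j·sin(-141.5°)) = -7.137 - j5.677 V
  V3 = 226·(cos(52.1°) + j·sin(52.1°)) = 138.8 + j178.3 V
  V4 = 122·(cos(116.5°) + j·sin(116.5°)) = -54.44 + j109.2 V
Step 2 — Sum components: V_total = 124.7 + j171.6 V.
Step 3 — Convert to polar: |V_total| = 212.2 V, ∠V_total = 54.0°.

V_total = 212.2∠54.0° V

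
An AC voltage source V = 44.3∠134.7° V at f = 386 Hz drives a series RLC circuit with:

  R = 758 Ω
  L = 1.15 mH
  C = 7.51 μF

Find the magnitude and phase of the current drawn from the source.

Step 1 — Angular frequency: ω = 2π·f = 2π·386 = 2425 rad/s.
Step 2 — Component impedances:
  R: Z = R = 758 Ω
  L: Z = jωL = j·2425·0.00115 = 0 + j2.789 Ω
  C: Z = 1/(jωC) = -j/(ω·C) = 0 - j54.9 Ω
Step 3 — Series combination: Z_total = R + L + C = 758 - j52.11 Ω = 759.8∠-3.9° Ω.
Step 4 — Source phasor: V = 44.3∠134.7° V = -31.16 + j31.49 V.
Step 5 — Ohm's law: I = V / Z_total = (-31.16 + j31.49) / (758 - j52.11) = -0.04376 + j0.03853 A.
Step 6 — Convert to polar: |I| = 0.05831 A, ∠I = 138.6°.

I = 0.05831∠138.6° A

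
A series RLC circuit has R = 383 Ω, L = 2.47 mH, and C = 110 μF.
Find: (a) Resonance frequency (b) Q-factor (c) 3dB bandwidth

Step 1 — Resonance: ω₀ = 1/√(LC) = 1/√(0.00247·0.00011) = 1918 rad/s.
Step 2 — f₀ = ω₀/(2π) = 305.3 Hz.
Step 3 — Series Q: Q = ω₀L/R = 1918·0.00247/383 = 0.01237.
Step 4 — Bandwidth: Δω = ω₀/Q = 1.551e+05 rad/s; BW = Δω/(2π) = 2.468e+04 Hz.

(a) f₀ = 305.3 Hz  (b) Q = 0.01237  (c) BW = 2.468e+04 Hz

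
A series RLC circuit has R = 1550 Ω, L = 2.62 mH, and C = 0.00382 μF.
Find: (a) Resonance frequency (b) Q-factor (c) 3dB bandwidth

Step 1 — Resonance condition Im(Z)=0 gives ω₀ = 1/√(LC).
Step 2 — ω₀ = 1/√(0.00262·3.82e-09) = 3.161e+05 rad/s.
Step 3 — f₀ = ω₀/(2π) = 5.031e+04 Hz.
Step 4 — Series Q: Q = ω₀L/R = 3.161e+05·0.00262/1550 = 0.5343.
Step 5 — 3dB bandwidth: Δω = ω₀/Q = 5.916e+05 rad/s; BW = Δω/(2π) = 9.416e+04 Hz.

(a) f₀ = 5.031e+04 Hz  (b) Q = 0.5343  (c) BW = 9.416e+04 Hz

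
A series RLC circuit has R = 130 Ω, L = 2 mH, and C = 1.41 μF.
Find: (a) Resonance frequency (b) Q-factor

Step 1 — Resonance condition Im(Z)=0 gives ω₀ = 1/√(LC).
Step 2 — ω₀ = 1/√(0.002·1.41e-06) = 1.883e+04 rad/s.
Step 3 — f₀ = ω₀/(2π) = 2997 Hz.
Step 4 — Series Q: Q = ω₀L/R = 1.883e+04·0.002/130 = 0.2897.

(a) f₀ = 2997 Hz  (b) Q = 0.2897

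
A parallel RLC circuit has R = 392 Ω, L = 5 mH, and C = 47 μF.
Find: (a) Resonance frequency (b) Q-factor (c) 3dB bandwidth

Step 1 — Resonance: ω₀ = 1/√(LC) = 1/√(0.005·4.7e-05) = 2063 rad/s.
Step 2 — f₀ = ω₀/(2π) = 328.3 Hz.
Step 3 — Parallel Q: Q = R/(ω₀L) = 392/(2063·0.005) = 38.01.
Step 4 — Bandwidth: Δω = ω₀/Q = 54.28 rad/s; BW = Δω/(2π) = 8.638 Hz.

(a) f₀ = 328.3 Hz  (b) Q = 38.01  (c) BW = 8.638 Hz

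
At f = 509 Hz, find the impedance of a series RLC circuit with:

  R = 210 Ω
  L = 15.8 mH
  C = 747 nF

Step 1 — Angular frequency: ω = 2π·f = 2π·509 = 3198 rad/s.
Step 2 — Component impedances:
  R: Z = R = 210 Ω
  L: Z = jωL = j·3198·0.0158 = 0 + j50.53 Ω
  C: Z = 1/(jωC) = -j/(ω·C) = 0 - j418.6 Ω
Step 3 — Series combination: Z_total = R + L + C = 210 - j368.1 Ω = 423.7∠-60.3° Ω.

Z = 210 - j368.1 Ω = 423.7∠-60.3° Ω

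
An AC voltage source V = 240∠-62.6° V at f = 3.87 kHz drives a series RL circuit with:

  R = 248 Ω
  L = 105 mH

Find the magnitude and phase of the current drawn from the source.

Step 1 — Angular frequency: ω = 2π·f = 2π·3870 = 2.432e+04 rad/s.
Step 2 — Component impedances:
  R: Z = R = 248 Ω
  L: Z = jωL = j·2.432e+04·0.105 = 0 + j2553 Ω
Step 3 — Series combination: Z_total = R + L = 248 + j2553 Ω = 2565∠84.5° Ω.
Step 4 — Source phasor: V = 240∠-62.6° V = 110.4 - j213.1 V.
Step 5 — Ohm's law: I = V / Z_total = (110.4 - j213.1) / (248 + j2553) = -0.07851 - j0.05089 A.
Step 6 — Convert to polar: |I| = 0.09356 A, ∠I = -147.1°.

I = 0.09356∠-147.1° A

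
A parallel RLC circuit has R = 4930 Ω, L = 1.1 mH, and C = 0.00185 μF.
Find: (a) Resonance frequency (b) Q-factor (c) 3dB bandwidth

Step 1 — Resonance: ω₀ = 1/√(LC) = 1/√(0.0011·1.85e-09) = 7.01e+05 rad/s.
Step 2 — f₀ = ω₀/(2π) = 1.116e+05 Hz.
Step 3 — Parallel Q: Q = R/(ω₀L) = 4930/(7.01e+05·0.0011) = 6.393.
Step 4 — Bandwidth: Δω = ω₀/Q = 1.096e+05 rad/s; BW = Δω/(2π) = 1.745e+04 Hz.

(a) f₀ = 1.116e+05 Hz  (b) Q = 6.393  (c) BW = 1.745e+04 Hz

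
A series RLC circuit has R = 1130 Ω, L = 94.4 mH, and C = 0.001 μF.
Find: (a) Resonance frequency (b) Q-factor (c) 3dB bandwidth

Step 1 — Resonance condition Im(Z)=0 gives ω₀ = 1/√(LC).
Step 2 — ω₀ = 1/√(0.0944·1e-09) = 1.029e+05 rad/s.
Step 3 — f₀ = ω₀/(2π) = 1.638e+04 Hz.
Step 4 — Series Q: Q = ω₀L/R = 1.029e+05·0.0944/1130 = 8.598.
Step 5 — 3dB bandwidth: Δω = ω₀/Q = 1.197e+04 rad/s; BW = Δω/(2π) = 1905 Hz.

(a) f₀ = 1.638e+04 Hz  (b) Q = 8.598  (c) BW = 1905 Hz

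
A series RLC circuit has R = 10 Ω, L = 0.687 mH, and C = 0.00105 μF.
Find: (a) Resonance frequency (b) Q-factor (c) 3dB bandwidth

Step 1 — Resonance: ω₀ = 1/√(LC) = 1/√(0.000687·1.05e-09) = 1.177e+06 rad/s.
Step 2 — f₀ = ω₀/(2π) = 1.874e+05 Hz.
Step 3 — Series Q: Q = ω₀L/R = 1.177e+06·0.000687/10 = 80.89.
Step 4 — Bandwidth: Δω = ω₀/Q = 1.456e+04 rad/s; BW = Δω/(2π) = 2317 Hz.

(a) f₀ = 1.874e+05 Hz  (b) Q = 80.89  (c) BW = 2317 Hz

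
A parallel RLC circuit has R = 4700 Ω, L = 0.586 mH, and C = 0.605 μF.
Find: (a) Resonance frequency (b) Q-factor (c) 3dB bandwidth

Step 1 — Resonance: ω₀ = 1/√(LC) = 1/√(0.000586·6.05e-07) = 5.311e+04 rad/s.
Step 2 — f₀ = ω₀/(2π) = 8453 Hz.
Step 3 — Parallel Q: Q = R/(ω₀L) = 4700/(5.311e+04·0.000586) = 151.
Step 4 — Bandwidth: Δω = ω₀/Q = 351.7 rad/s; BW = Δω/(2π) = 55.97 Hz.

(a) f₀ = 8453 Hz  (b) Q = 151  (c) BW = 55.97 Hz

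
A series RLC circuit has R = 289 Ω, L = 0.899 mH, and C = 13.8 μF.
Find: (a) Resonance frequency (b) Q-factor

Step 1 — Resonance condition Im(Z)=0 gives ω₀ = 1/√(LC).
Step 2 — ω₀ = 1/√(0.000899·1.38e-05) = 8978 rad/s.
Step 3 — f₀ = ω₀/(2π) = 1429 Hz.
Step 4 — Series Q: Q = ω₀L/R = 8978·0.000899/289 = 0.02793.

(a) f₀ = 1429 Hz  (b) Q = 0.02793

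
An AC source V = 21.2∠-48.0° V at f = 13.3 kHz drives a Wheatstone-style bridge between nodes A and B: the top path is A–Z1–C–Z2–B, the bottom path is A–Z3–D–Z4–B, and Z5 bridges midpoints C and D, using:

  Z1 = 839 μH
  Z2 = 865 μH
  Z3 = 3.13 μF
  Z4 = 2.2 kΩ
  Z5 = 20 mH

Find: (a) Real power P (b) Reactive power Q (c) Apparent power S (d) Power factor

Step 1 — Angular frequency: ω = 2π·f = 2π·1.33e+04 = 8.357e+04 rad/s.
Step 2 — Component impedances:
  Z1: Z = jωL = j·8.357e+04·0.000839 = 0 + j70.11 Ω
  Z2: Z = jωL = j·8.357e+04·0.000865 = 0 + j72.28 Ω
  Z3: Z = 1/(jωC) = -j/(ω·C) = 0 - j3.823 Ω
  Z4: Z = R = 2200 Ω
  Z5: Z = jωL = j·8.357e+04·0.02 = 0 + j1671 Ω
Step 3 — Bridge requires nodal analysis (the Z5 bridge couples midpoints C and D, so the two paths cannot be reduced to a simple series/parallel combination). Setting node B to ground and injecting 1 A at node A, the 3-node admittance system at A, C, D solves to V_A = Z_AB = 8.84 + j139 Ω = 139.3∠86.4° Ω.
Step 4 — Source phasor: V = 21.2∠-48.0° V = 14.19 - j15.75 V.
Step 5 — Current: I = V / Z = -0.1064 - j0.1088 A = 0.1522∠-134.4° A.
Step 6 — Complex power: S = V·I* = 0.2047 + j3.22 VA.
Step 7 — Real power: P = Re(S) = 0.2047 W.
Step 8 — Reactive power: Q = Im(S) = 3.22 VAR.
Step 9 — Apparent power: |S| = 3.226 VA.
Step 10 — Power factor: PF = P/|S| = 0.06346 (lagging).

(a) P = 0.2047 W  (b) Q = 3.22 VAR  (c) S = 3.226 VA  (d) PF = 0.06346 (lagging)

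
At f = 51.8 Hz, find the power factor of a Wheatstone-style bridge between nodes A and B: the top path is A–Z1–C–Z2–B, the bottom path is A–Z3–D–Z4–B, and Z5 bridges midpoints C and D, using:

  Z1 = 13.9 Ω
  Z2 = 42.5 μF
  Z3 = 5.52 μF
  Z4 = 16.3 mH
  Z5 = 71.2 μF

Step 1 — Angular frequency: ω = 2π·f = 2π·51.8 = 325.5 rad/s.
Step 2 — Component impedances:
  Z1: Z = R = 13.9 Ω
  Z2: Z = 1/(jωC) = -j/(ω·C) = 0 - j72.29 Ω
  Z3: Z = 1/(jωC) = -j/(ω·C) = 0 - j556.6 Ω
  Z4: Z = jωL = j·325.5·0.0163 = 0 + j5.305 Ω
  Z5: Z = 1/(jωC) = -j/(ω·C) = 0 - j43.15 Ω
Step 3 — Bridge requires nodal analysis (the Z5 bridge couples midpoints C and D, so the two paths cannot be reduced to a simple series/parallel combination). Setting node B to ground and injecting 1 A at node A, the 3-node admittance system at A, C, D solves to V_A = Z_AB = 12.57 - j23.77 Ω = 26.89∠-62.1° Ω.
Step 4 — Power factor: PF = cos(φ) = Re(Z)/|Z| = 12.575/26.887 = 0.4677.
Step 5 — Type: Im(Z) = -23.77 ⇒ leading (phase φ = -62.1°).

PF = 0.4677 (leading, φ = -62.1°)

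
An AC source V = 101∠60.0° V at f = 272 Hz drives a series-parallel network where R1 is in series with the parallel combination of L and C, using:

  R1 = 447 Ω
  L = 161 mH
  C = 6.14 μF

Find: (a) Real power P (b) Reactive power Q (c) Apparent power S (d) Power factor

Step 1 — Angular frequency: ω = 2π·f = 2π·272 = 1709 rad/s.
Step 2 — Component impedances:
  R1: Z = R = 447 Ω
  L: Z = jωL = j·1709·0.161 = 0 + j275.2 Ω
  C: Z = 1/(jωC) = -j/(ω·C) = 0 - j95.3 Ω
Step 3 — Parallel branch: L || C = 1/(1/L + 1/C) = 0 - j145.8 Ω.
Step 4 — Series with R1: Z_total = R1 + (L || C) = 447 - j145.8 Ω = 470.2∠-18.1° Ω.
Step 5 — Source phasor: V = 101∠60.0° V = 50.5 + j87.47 V.
Step 6 — Current: I = V / Z = 0.04443 + j0.2102 A = 0.2148∠78.1° A.
Step 7 — Complex power: S = V·I* = 20.63 - j6.728 VA.
Step 8 — Real power: P = Re(S) = 20.63 W.
Step 9 — Reactive power: Q = Im(S) = -6.728 VAR.
Step 10 — Apparent power: |S| = 21.7 VA.
Step 11 — Power factor: PF = P/|S| = 0.9507 (leading).

(a) P = 20.63 W  (b) Q = -6.728 VAR  (c) S = 21.7 VA  (d) PF = 0.9507 (leading)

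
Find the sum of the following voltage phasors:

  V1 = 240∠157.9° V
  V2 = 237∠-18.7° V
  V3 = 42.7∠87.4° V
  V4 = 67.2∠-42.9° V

Step 1 — Convert each phasor to rectangular form:
  V1 = 240·(cos(157.9°) + j·sin(157.9°)) = -222.4 + j90.29 V
  V2 = 237·(cos(-18.7°) + j·sin(-18.7°)) = 224.5 - j75.99 V
  V3 = 42.7·(cos(87.4°) + j·sin(87.4°)) = 1.937 + j42.66 V
  V4 = 67.2·(cos(-42.9°) + j·sin(-42.9°)) = 49.23 - j45.74 V
Step 2 — Sum components: V_total = 53.29 + j11.22 V.
Step 3 — Convert to polar: |V_total| = 54.45 V, ∠V_total = 11.9°.

V_total = 54.45∠11.9° V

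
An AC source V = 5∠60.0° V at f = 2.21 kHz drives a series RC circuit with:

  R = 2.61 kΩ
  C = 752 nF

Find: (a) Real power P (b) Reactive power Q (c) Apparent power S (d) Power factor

Step 1 — Angular frequency: ω = 2π·f = 2π·2210 = 1.389e+04 rad/s.
Step 2 — Component impedances:
  R: Z = R = 2610 Ω
  C: Z = 1/(jωC) = -j/(ω·C) = 0 - j95.77 Ω
Step 3 — Series combination: Z_total = R + C = 2610 - j95.77 Ω = 2612∠-2.1° Ω.
Step 4 — Source phasor: V = 5∠60.0° V = 2.5 + j4.33 V.
Step 5 — Current: I = V / Z = 0.0008958 + j0.001692 A = 0.001914∠62.1° A.
Step 6 — Complex power: S = V·I* = 0.009566 - j0.000351 VA.
Step 7 — Real power: P = Re(S) = 0.009566 W.
Step 8 — Reactive power: Q = Im(S) = -0.000351 VAR.
Step 9 — Apparent power: |S| = 0.009572 VA.
Step 10 — Power factor: PF = P/|S| = 0.9993 (leading).

(a) P = 0.009566 W  (b) Q = -0.000351 VAR  (c) S = 0.009572 VA  (d) PF = 0.9993 (leading)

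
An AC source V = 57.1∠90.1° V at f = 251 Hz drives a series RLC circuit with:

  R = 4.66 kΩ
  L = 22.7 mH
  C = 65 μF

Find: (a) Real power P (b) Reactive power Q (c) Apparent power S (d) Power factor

Step 1 — Angular frequency: ω = 2π·f = 2π·251 = 1577 rad/s.
Step 2 — Component impedances:
  R: Z = R = 4660 Ω
  L: Z = jωL = j·1577·0.0227 = 0 + j35.8 Ω
  C: Z = 1/(jωC) = -j/(ω·C) = 0 - j9.755 Ω
Step 3 — Series combination: Z_total = R + L + C = 4660 + j26.04 Ω = 4660∠0.3° Ω.
Step 4 — Source phasor: V = 57.1∠90.1° V = -0.09966 + j57.1 V.
Step 5 — Current: I = V / Z = 4.71e-05 + j0.01225 A = 0.01225∠89.8° A.
Step 6 — Complex power: S = V·I* = 0.6996 + j0.00391 VA.
Step 7 — Real power: P = Re(S) = 0.6996 W.
Step 8 — Reactive power: Q = Im(S) = 0.00391 VAR.
Step 9 — Apparent power: |S| = 0.6996 VA.
Step 10 — Power factor: PF = P/|S| = 1 (lagging).

(a) P = 0.6996 W  (b) Q = 0.00391 VAR  (c) S = 0.6996 VA  (d) PF = 1 (lagging)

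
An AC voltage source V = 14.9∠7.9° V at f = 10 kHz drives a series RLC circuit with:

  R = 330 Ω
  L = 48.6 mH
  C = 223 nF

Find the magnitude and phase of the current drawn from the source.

Step 1 — Angular frequency: ω = 2π·f = 2π·1e+04 = 6.283e+04 rad/s.
Step 2 — Component impedances:
  R: Z = R = 330 Ω
  L: Z = jωL = j·6.283e+04·0.0486 = 0 + j3054 Ω
  C: Z = 1/(jωC) = -j/(ω·C) = 0 - j71.37 Ω
Step 3 — Series combination: Z_total = R + L + C = 330 + j2982 Ω = 3000∠83.7° Ω.
Step 4 — Source phasor: V = 14.9∠7.9° V = 14.76 + j2.048 V.
Step 5 — Ohm's law: I = V / Z_total = (14.76 + j2.048) / (330 + j2982) = 0.001219 - j0.004814 A.
Step 6 — Convert to polar: |I| = 0.004966 A, ∠I = -75.8°.

I = 0.004966∠-75.8° A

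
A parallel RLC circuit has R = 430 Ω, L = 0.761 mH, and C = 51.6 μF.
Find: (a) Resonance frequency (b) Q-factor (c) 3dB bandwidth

Step 1 — Resonance: ω₀ = 1/√(LC) = 1/√(0.000761·5.16e-05) = 5046 rad/s.
Step 2 — f₀ = ω₀/(2π) = 803.2 Hz.
Step 3 — Parallel Q: Q = R/(ω₀L) = 430/(5046·0.000761) = 112.
Step 4 — Bandwidth: Δω = ω₀/Q = 45.07 rad/s; BW = Δω/(2π) = 7.173 Hz.

(a) f₀ = 803.2 Hz  (b) Q = 112  (c) BW = 7.173 Hz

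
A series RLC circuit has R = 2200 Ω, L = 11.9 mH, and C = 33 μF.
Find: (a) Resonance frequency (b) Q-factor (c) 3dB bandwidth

Step 1 — Resonance condition Im(Z)=0 gives ω₀ = 1/√(LC).
Step 2 — ω₀ = 1/√(0.0119·3.3e-05) = 1596 rad/s.
Step 3 — f₀ = ω₀/(2π) = 254 Hz.
Step 4 — Series Q: Q = ω₀L/R = 1596·0.0119/2200 = 0.008632.
Step 5 — 3dB bandwidth: Δω = ω₀/Q = 1.849e+05 rad/s; BW = Δω/(2π) = 2.942e+04 Hz.

(a) f₀ = 254 Hz  (b) Q = 0.008632  (c) BW = 2.942e+04 Hz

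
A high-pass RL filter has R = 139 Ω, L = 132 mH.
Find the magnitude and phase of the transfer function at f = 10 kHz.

Step 1 — Angular frequency: ω = 2π·1e+04 = 6.283e+04 rad/s.
Step 2 — Transfer function: H(jω) = jωL/(R + jωL).
Step 3 — Numerator jωL = j·8294; denominator R + jωL = 139 + j8294.
Step 4 — H = 0.9997 + j0.01675.
Step 5 — Magnitude: |H| = 0.9999 (-0.0 dB); phase: φ = 1.0°.

|H| = 0.9999 (-0.0 dB), φ = 1.0°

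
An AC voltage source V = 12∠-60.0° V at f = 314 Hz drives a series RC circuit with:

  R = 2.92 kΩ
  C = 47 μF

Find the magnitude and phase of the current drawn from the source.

Step 1 — Angular frequency: ω = 2π·f = 2π·314 = 1973 rad/s.
Step 2 — Component impedances:
  R: Z = R = 2920 Ω
  C: Z = 1/(jωC) = -j/(ω·C) = 0 - j10.78 Ω
Step 3 — Series combination: Z_total = R + C = 2920 - j10.78 Ω = 2920∠-0.2° Ω.
Step 4 — Source phasor: V = 12∠-60.0° V = 6 - j10.39 V.
Step 5 — Ohm's law: I = V / Z_total = (6 - j10.39) / (2920 - j10.78) = 0.002068 - j0.003551 A.
Step 6 — Convert to polar: |I| = 0.00411 A, ∠I = -59.8°.

I = 0.00411∠-59.8° A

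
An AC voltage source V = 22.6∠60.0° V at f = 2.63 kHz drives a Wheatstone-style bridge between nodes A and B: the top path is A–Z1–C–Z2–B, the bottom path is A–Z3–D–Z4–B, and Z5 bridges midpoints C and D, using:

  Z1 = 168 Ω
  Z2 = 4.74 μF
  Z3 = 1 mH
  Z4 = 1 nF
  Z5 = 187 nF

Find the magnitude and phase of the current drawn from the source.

Step 1 — Angular frequency: ω = 2π·f = 2π·2630 = 1.652e+04 rad/s.
Step 2 — Component impedances:
  Z1: Z = R = 168 Ω
  Z2: Z = 1/(jωC) = -j/(ω·C) = 0 - j12.77 Ω
  Z3: Z = jωL = j·1.652e+04·0.001 = 0 + j16.52 Ω
  Z4: Z = 1/(jωC) = -j/(ω·C) = 0 - j6.052e+04 Ω
  Z5: Z = 1/(jωC) = -j/(ω·C) = 0 - j323.6 Ω
Step 3 — Bridge requires nodal analysis (the Z5 bridge couples midpoints C and D, so the two paths cannot be reduced to a simple series/parallel combination). Setting node B to ground and injecting 1 A at node A, the 3-node admittance system at A, C, D solves to V_A = Z_AB = 128.9 - j83.68 Ω = 153.7∠-33.0° Ω.
Step 4 — Source phasor: V = 22.6∠60.0° V = 11.3 + j19.57 V.
Step 5 — Ohm's law: I = V / Z_total = (11.3 + j19.57) / (128.9 - j83.68) = -0.007672 + j0.1468 A.
Step 6 — Convert to polar: |I| = 0.1471 A, ∠I = 93.0°.

I = 0.1471∠93.0° A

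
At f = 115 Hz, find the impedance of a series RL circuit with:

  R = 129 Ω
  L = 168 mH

Step 1 — Angular frequency: ω = 2π·f = 2π·115 = 722.6 rad/s.
Step 2 — Component impedances:
  R: Z = R = 129 Ω
  L: Z = jωL = j·722.6·0.168 = 0 + j121.4 Ω
Step 3 — Series combination: Z_total = R + L = 129 + j121.4 Ω = 177.1∠43.3° Ω.

Z = 129 + j121.4 Ω = 177.1∠43.3° Ω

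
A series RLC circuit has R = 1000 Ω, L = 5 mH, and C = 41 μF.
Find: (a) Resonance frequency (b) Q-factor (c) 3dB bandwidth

Step 1 — Resonance condition Im(Z)=0 gives ω₀ = 1/√(LC).
Step 2 — ω₀ = 1/√(0.005·4.1e-05) = 2209 rad/s.
Step 3 — f₀ = ω₀/(2π) = 351.5 Hz.
Step 4 — Series Q: Q = ω₀L/R = 2209·0.005/1000 = 0.01104.
Step 5 — 3dB bandwidth: Δω = ω₀/Q = 2e+05 rad/s; BW = Δω/(2π) = 3.183e+04 Hz.

(a) f₀ = 351.5 Hz  (b) Q = 0.01104  (c) BW = 3.183e+04 Hz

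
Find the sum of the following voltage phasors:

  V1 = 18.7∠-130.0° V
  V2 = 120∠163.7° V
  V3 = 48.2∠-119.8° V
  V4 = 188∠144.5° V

Step 1 — Convert each phasor to rectangular form:
  V1 = 18.7·(cos(-130.0°) + j·sin(-130.0°)) = -12.02 - j14.33 V
  V2 = 120·(cos(163.7°) + j·sin(163.7°)) = -115.2 + j33.68 V
  V3 = 48.2·(cos(-119.8°) + j·sin(-119.8°)) = -23.95 - j41.83 V
  V4 = 188·(cos(144.5°) + j·sin(144.5°)) = -153.1 + j109.2 V
Step 2 — Sum components: V_total = -304.2 + j86.7 V.
Step 3 — Convert to polar: |V_total| = 316.3 V, ∠V_total = 164.1°.

V_total = 316.3∠164.1° V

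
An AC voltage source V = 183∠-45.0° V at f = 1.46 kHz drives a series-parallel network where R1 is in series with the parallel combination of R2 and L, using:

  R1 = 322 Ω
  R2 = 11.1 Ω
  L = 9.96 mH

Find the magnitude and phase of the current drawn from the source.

Step 1 — Angular frequency: ω = 2π·f = 2π·1460 = 9173 rad/s.
Step 2 — Component impedances:
  R1: Z = R = 322 Ω
  R2: Z = R = 11.1 Ω
  L: Z = jωL = j·9173·0.00996 = 0 + j91.37 Ω
Step 3 — Parallel branch: R2 || L = 1/(1/R2 + 1/L) = 10.94 + j1.329 Ω.
Step 4 — Series with R1: Z_total = R1 + (R2 || L) = 332.9 + j1.329 Ω = 332.9∠0.2° Ω.
Step 5 — Source phasor: V = 183∠-45.0° V = 129.4 - j129.4 V.
Step 6 — Ohm's law: I = V / Z_total = (129.4 - j129.4) / (332.9 + j1.329) = 0.3871 - j0.3902 A.
Step 7 — Convert to polar: |I| = 0.5496 A, ∠I = -45.2°.

I = 0.5496∠-45.2° A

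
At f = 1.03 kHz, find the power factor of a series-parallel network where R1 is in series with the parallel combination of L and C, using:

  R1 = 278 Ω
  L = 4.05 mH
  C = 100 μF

Step 1 — Angular frequency: ω = 2π·f = 2π·1030 = 6472 rad/s.
Step 2 — Component impedances:
  R1: Z = R = 278 Ω
  L: Z = jωL = j·6472·0.00405 = 0 + j26.21 Ω
  C: Z = 1/(jωC) = -j/(ω·C) = 0 - j1.545 Ω
Step 3 — Parallel branch: L || C = 1/(1/L + 1/C) = 0 - j1.642 Ω.
Step 4 — Series with R1: Z_total = R1 + (L || C) = 278 - j1.642 Ω = 278∠-0.3° Ω.
Step 5 — Power factor: PF = cos(φ) = Re(Z)/|Z| = 278/278 = 1.
Step 6 — Type: Im(Z) = -1.642 ⇒ leading (phase φ = -0.3°).

PF = 1 (leading, φ = -0.3°)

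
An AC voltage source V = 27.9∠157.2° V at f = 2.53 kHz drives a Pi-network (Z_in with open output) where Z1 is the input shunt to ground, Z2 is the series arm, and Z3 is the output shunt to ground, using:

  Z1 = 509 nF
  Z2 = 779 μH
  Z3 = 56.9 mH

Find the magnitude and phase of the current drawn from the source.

Step 1 — Angular frequency: ω = 2π·f = 2π·2530 = 1.59e+04 rad/s.
Step 2 — Component impedances:
  Z1: Z = 1/(jωC) = -j/(ω·C) = 0 - j123.6 Ω
  Z2: Z = jωL = j·1.59e+04·0.000779 = 0 + j12.38 Ω
  Z3: Z = jωL = j·1.59e+04·0.0569 = 0 + j904.5 Ω
Step 3 — With open output, the series arm Z2 and the output shunt Z3 appear in series to ground: Z2 + Z3 = 0 + j916.9 Ω.
Step 4 — Parallel with input shunt Z1: Z_in = Z1 || (Z2 + Z3) = 0 - j142.8 Ω = 142.8∠-90.0° Ω.
Step 5 — Source phasor: V = 27.9∠157.2° V = -25.72 + j10.81 V.
Step 6 — Ohm's law: I = V / Z_total = (-25.72 + j10.81) / (0 - j142.8) = -0.07569 - j0.1801 A.
Step 7 — Convert to polar: |I| = 0.1953 A, ∠I = -112.8°.

I = 0.1953∠-112.8° A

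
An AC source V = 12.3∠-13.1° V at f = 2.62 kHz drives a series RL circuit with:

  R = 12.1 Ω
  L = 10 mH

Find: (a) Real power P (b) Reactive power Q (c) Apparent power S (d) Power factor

Step 1 — Angular frequency: ω = 2π·f = 2π·2620 = 1.646e+04 rad/s.
Step 2 — Component impedances:
  R: Z = R = 12.1 Ω
  L: Z = jωL = j·1.646e+04·0.01 = 0 + j164.6 Ω
Step 3 — Series combination: Z_total = R + L = 12.1 + j164.6 Ω = 165.1∠85.8° Ω.
Step 4 — Source phasor: V = 12.3∠-13.1° V = 11.98 - j2.788 V.
Step 5 — Current: I = V / Z = -0.01152 - j0.07362 A = 0.07452∠-98.9° A.
Step 6 — Complex power: S = V·I* = 0.06719 + j0.9141 VA.
Step 7 — Real power: P = Re(S) = 0.06719 W.
Step 8 — Reactive power: Q = Im(S) = 0.9141 VAR.
Step 9 — Apparent power: |S| = 0.9166 VA.
Step 10 — Power factor: PF = P/|S| = 0.07331 (lagging).

(a) P = 0.06719 W  (b) Q = 0.9141 VAR  (c) S = 0.9166 VA  (d) PF = 0.07331 (lagging)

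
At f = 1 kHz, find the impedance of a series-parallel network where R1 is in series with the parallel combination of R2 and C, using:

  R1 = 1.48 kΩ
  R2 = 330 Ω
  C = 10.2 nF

Step 1 — Angular frequency: ω = 2π·f = 2π·1000 = 6283 rad/s.
Step 2 — Component impedances:
  R1: Z = R = 1480 Ω
  R2: Z = R = 330 Ω
  C: Z = 1/(jωC) = -j/(ω·C) = 0 - j1.56e+04 Ω
Step 3 — Parallel branch: R2 || C = 1/(1/R2 + 1/C) = 329.9 - j6.976 Ω.
Step 4 — Series with R1: Z_total = R1 + (R2 || C) = 1810 - j6.976 Ω = 1810∠-0.2° Ω.

Z = 1810 - j6.976 Ω = 1810∠-0.2° Ω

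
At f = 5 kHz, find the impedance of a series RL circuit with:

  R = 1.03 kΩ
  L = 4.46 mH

Step 1 — Angular frequency: ω = 2π·f = 2π·5000 = 3.142e+04 rad/s.
Step 2 — Component impedances:
  R: Z = R = 1030 Ω
  L: Z = jωL = j·3.142e+04·0.00446 = 0 + j140.1 Ω
Step 3 — Series combination: Z_total = R + L = 1030 + j140.1 Ω = 1039∠7.7° Ω.

Z = 1030 + j140.1 Ω = 1039∠7.7° Ω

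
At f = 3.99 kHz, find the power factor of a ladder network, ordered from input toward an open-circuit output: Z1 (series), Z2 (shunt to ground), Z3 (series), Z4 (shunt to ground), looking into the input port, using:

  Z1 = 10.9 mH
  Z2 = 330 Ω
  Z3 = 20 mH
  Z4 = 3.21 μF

Step 1 — Angular frequency: ω = 2π·f = 2π·3990 = 2.507e+04 rad/s.
Step 2 — Component impedances:
  Z1: Z = jωL = j·2.507e+04·0.0109 = 0 + j273.3 Ω
  Z2: Z = R = 330 Ω
  Z3: Z = jωL = j·2.507e+04·0.02 = 0 + j501.4 Ω
  Z4: Z = 1/(jωC) = -j/(ω·C) = 0 - j12.43 Ω
Step 3 — Ladder network (open output): work backward from the far end, alternating series and parallel combinations. Z_in = 226.7 + j426.3 Ω = 482.8∠62.0° Ω.
Step 4 — Power factor: PF = cos(φ) = Re(Z)/|Z| = 226.7/482.8 = 0.4696.
Step 5 — Type: Im(Z) = 426.3 ⇒ lagging (phase φ = 62.0°).

PF = 0.4696 (lagging, φ = 62.0°)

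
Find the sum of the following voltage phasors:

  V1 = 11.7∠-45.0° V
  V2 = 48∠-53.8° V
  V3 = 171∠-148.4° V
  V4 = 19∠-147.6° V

Step 1 — Convert each phasor to rectangular form:
  V1 = 11.7·(cos(-45.0°) + j·sin(-45.0°)) = 8.273 - j8.273 V
  V2 = 48·(cos(-53.8°) + j·sin(-53.8°)) = 28.35 - j38.73 V
  V3 = 171·(cos(-148.4°) + j·sin(-148.4°)) = -145.6 - j89.6 V
  V4 = 19·(cos(-147.6°) + j·sin(-147.6°)) = -16.04 - j10.18 V
Step 2 — Sum components: V_total = -125.1 - j146.8 V.
Step 3 — Convert to polar: |V_total| = 192.8 V, ∠V_total = -130.4°.

V_total = 192.8∠-130.4° V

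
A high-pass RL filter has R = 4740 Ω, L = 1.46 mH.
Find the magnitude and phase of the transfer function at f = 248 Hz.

Step 1 — Angular frequency: ω = 2π·248 = 1558 rad/s.
Step 2 — Transfer function: H(jω) = jωL/(R + jωL).
Step 3 — Numerator jωL = j·2.275; denominator R + jωL = 4740 + j2.275.
Step 4 — H = 2.304e-07 + j0.00048.
Step 5 — Magnitude: |H| = 0.00048 (-66.4 dB); phase: φ = 90.0°.

|H| = 0.00048 (-66.4 dB), φ = 90.0°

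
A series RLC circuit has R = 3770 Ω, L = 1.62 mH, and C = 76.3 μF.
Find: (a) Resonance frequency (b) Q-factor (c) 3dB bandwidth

Step 1 — Resonance condition Im(Z)=0 gives ω₀ = 1/√(LC).
Step 2 — ω₀ = 1/√(0.00162·7.63e-05) = 2844 rad/s.
Step 3 — f₀ = ω₀/(2π) = 452.7 Hz.
Step 4 — Series Q: Q = ω₀L/R = 2844·0.00162/3770 = 0.001222.
Step 5 — 3dB bandwidth: Δω = ω₀/Q = 2.327e+06 rad/s; BW = Δω/(2π) = 3.704e+05 Hz.

(a) f₀ = 452.7 Hz  (b) Q = 0.001222  (c) BW = 3.704e+05 Hz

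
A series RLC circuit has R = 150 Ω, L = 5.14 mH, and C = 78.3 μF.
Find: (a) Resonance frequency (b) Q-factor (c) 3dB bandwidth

Step 1 — Resonance condition Im(Z)=0 gives ω₀ = 1/√(LC).
Step 2 — ω₀ = 1/√(0.00514·7.83e-05) = 1576 rad/s.
Step 3 — f₀ = ω₀/(2π) = 250.9 Hz.
Step 4 — Series Q: Q = ω₀L/R = 1576·0.00514/150 = 0.05401.
Step 5 — 3dB bandwidth: Δω = ω₀/Q = 2.918e+04 rad/s; BW = Δω/(2π) = 4645 Hz.

(a) f₀ = 250.9 Hz  (b) Q = 0.05401  (c) BW = 4645 Hz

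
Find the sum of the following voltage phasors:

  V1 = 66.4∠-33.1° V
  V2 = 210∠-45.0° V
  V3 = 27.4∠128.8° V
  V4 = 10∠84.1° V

Step 1 — Convert each phasor to rectangular form:
  V1 = 66.4·(cos(-33.1°) + j·sin(-33.1°)) = 55.62 - j36.26 V
  V2 = 210·(cos(-45.0°) + j·sin(-45.0°)) = 148.5 - j148.5 V
  V3 = 27.4·(cos(128.8°) + j·sin(128.8°)) = -17.17 + j21.35 V
  V4 = 10·(cos(84.1°) + j·sin(84.1°)) = 1.028 + j9.947 V
Step 2 — Sum components: V_total = 188 - j153.5 V.
Step 3 — Convert to polar: |V_total| = 242.7 V, ∠V_total = -39.2°.

V_total = 242.7∠-39.2° V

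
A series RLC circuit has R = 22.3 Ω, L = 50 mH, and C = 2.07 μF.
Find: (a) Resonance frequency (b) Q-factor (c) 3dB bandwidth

Step 1 — Resonance: ω₀ = 1/√(LC) = 1/√(0.05·2.07e-06) = 3108 rad/s.
Step 2 — f₀ = ω₀/(2π) = 494.7 Hz.
Step 3 — Series Q: Q = ω₀L/R = 3108·0.05/22.3 = 6.969.
Step 4 — Bandwidth: Δω = ω₀/Q = 446 rad/s; BW = Δω/(2π) = 70.98 Hz.

(a) f₀ = 494.7 Hz  (b) Q = 6.969  (c) BW = 70.98 Hz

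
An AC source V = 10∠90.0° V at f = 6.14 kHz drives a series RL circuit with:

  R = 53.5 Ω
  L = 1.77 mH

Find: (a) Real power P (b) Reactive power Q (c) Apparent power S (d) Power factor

Step 1 — Angular frequency: ω = 2π·f = 2π·6140 = 3.858e+04 rad/s.
Step 2 — Component impedances:
  R: Z = R = 53.5 Ω
  L: Z = jωL = j·3.858e+04·0.00177 = 0 + j68.28 Ω
Step 3 — Series combination: Z_total = R + L = 53.5 + j68.28 Ω = 86.75∠51.9° Ω.
Step 4 — Source phasor: V = 10∠90.0° V = 0 + j10 V.
Step 5 — Current: I = V / Z = 0.09074 + j0.0711 A = 0.1153∠38.1° A.
Step 6 — Complex power: S = V·I* = 0.711 + j0.9074 VA.
Step 7 — Real power: P = Re(S) = 0.711 W.
Step 8 — Reactive power: Q = Im(S) = 0.9074 VAR.
Step 9 — Apparent power: |S| = 1.153 VA.
Step 10 — Power factor: PF = P/|S| = 0.6167 (lagging).

(a) P = 0.711 W  (b) Q = 0.9074 VAR  (c) S = 1.153 VA  (d) PF = 0.6167 (lagging)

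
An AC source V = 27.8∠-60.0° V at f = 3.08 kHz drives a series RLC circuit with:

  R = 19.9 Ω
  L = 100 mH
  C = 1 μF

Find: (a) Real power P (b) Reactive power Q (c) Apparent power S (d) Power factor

Step 1 — Angular frequency: ω = 2π·f = 2π·3080 = 1.935e+04 rad/s.
Step 2 — Component impedances:
  R: Z = R = 19.9 Ω
  L: Z = jωL = j·1.935e+04·0.1 = 0 + j1935 Ω
  C: Z = 1/(jωC) = -j/(ω·C) = 0 - j51.67 Ω
Step 3 — Series combination: Z_total = R + L + C = 19.9 + j1884 Ω = 1884∠89.4° Ω.
Step 4 — Source phasor: V = 27.8∠-60.0° V = 13.9 - j24.08 V.
Step 5 — Current: I = V / Z = -0.0127 - j0.007514 A = 0.01476∠-149.4° A.
Step 6 — Complex power: S = V·I* = 0.004335 + j0.4103 VA.
Step 7 — Real power: P = Re(S) = 0.004335 W.
Step 8 — Reactive power: Q = Im(S) = 0.4103 VAR.
Step 9 — Apparent power: |S| = 0.4103 VA.
Step 10 — Power factor: PF = P/|S| = 0.01056 (lagging).

(a) P = 0.004335 W  (b) Q = 0.4103 VAR  (c) S = 0.4103 VA  (d) PF = 0.01056 (lagging)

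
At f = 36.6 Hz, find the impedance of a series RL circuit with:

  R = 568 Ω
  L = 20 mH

Step 1 — Angular frequency: ω = 2π·f = 2π·36.6 = 230 rad/s.
Step 2 — Component impedances:
  R: Z = R = 568 Ω
  L: Z = jωL = j·230·0.02 = 0 + j4.599 Ω
Step 3 — Series combination: Z_total = R + L = 568 + j4.599 Ω = 568∠0.5° Ω.

Z = 568 + j4.599 Ω = 568∠0.5° Ω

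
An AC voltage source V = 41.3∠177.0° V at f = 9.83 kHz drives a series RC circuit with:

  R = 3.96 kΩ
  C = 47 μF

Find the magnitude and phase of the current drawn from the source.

Step 1 — Angular frequency: ω = 2π·f = 2π·9830 = 6.176e+04 rad/s.
Step 2 — Component impedances:
  R: Z = R = 3960 Ω
  C: Z = 1/(jωC) = -j/(ω·C) = 0 - j0.3445 Ω
Step 3 — Series combination: Z_total = R + C = 3960 - j0.3445 Ω = 3960∠-0.0° Ω.
Step 4 — Source phasor: V = 41.3∠177.0° V = -41.24 + j2.161 V.
Step 5 — Ohm's law: I = V / Z_total = (-41.24 + j2.161) / (3960 - j0.3445) = -0.01042 + j0.0005449 A.
Step 6 — Convert to polar: |I| = 0.01043 A, ∠I = 177.0°.

I = 0.01043∠177.0° A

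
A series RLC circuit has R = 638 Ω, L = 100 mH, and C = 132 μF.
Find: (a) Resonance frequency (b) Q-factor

Step 1 — Resonance condition Im(Z)=0 gives ω₀ = 1/√(LC).
Step 2 — ω₀ = 1/√(0.1·0.000132) = 275.2 rad/s.
Step 3 — f₀ = ω₀/(2π) = 43.81 Hz.
Step 4 — Series Q: Q = ω₀L/R = 275.2·0.1/638 = 0.04314.

(a) f₀ = 43.81 Hz  (b) Q = 0.04314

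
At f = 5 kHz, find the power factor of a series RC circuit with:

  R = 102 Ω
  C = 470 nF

Step 1 — Angular frequency: ω = 2π·f = 2π·5000 = 3.142e+04 rad/s.
Step 2 — Component impedances:
  R: Z = R = 102 Ω
  C: Z = 1/(jωC) = -j/(ω·C) = 0 - j67.73 Ω
Step 3 — Series combination: Z_total = R + C = 102 - j67.73 Ω = 122.4∠-33.6° Ω.
Step 4 — Power factor: PF = cos(φ) = Re(Z)/|Z| = 102/122.44 = 0.8331.
Step 5 — Type: Im(Z) = -67.73 ⇒ leading (phase φ = -33.6°).

PF = 0.8331 (leading, φ = -33.6°)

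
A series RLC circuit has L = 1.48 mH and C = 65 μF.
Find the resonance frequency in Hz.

Step 1 — Resonance condition Im(Z)=0 gives ω₀ = 1/√(LC).
Step 2 — ω₀ = 1/√(0.00148·6.5e-05) = 3224 rad/s.
Step 3 — f₀ = ω₀/(2π) = 513.1 Hz.

f₀ = 513.1 Hz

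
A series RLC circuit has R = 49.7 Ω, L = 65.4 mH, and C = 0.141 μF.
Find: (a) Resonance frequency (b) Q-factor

Step 1 — Resonance condition Im(Z)=0 gives ω₀ = 1/√(LC).
Step 2 — ω₀ = 1/√(0.0654·1.41e-07) = 1.041e+04 rad/s.
Step 3 — f₀ = ω₀/(2π) = 1657 Hz.
Step 4 — Series Q: Q = ω₀L/R = 1.041e+04·0.0654/49.7 = 13.7.

(a) f₀ = 1657 Hz  (b) Q = 13.7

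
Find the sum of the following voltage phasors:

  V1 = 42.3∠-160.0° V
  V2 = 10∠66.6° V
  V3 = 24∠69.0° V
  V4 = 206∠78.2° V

Step 1 — Convert each phasor to rectangular form:
  V1 = 42.3·(cos(-160.0°) + j·sin(-160.0°)) = -39.75 - j14.47 V
  V2 = 10·(cos(66.6°) + j·sin(66.6°)) = 3.971 + j9.178 V
  V3 = 24·(cos(69.0°) + j·sin(69.0°)) = 8.601 + j22.41 V
  V4 = 206·(cos(78.2°) + j·sin(78.2°)) = 42.13 + j201.6 V
Step 2 — Sum components: V_total = 14.95 + j218.8 V.
Step 3 — Convert to polar: |V_total| = 219.3 V, ∠V_total = 86.1°.

V_total = 219.3∠86.1° V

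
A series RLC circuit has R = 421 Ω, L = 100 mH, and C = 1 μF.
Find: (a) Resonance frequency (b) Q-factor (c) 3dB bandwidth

Step 1 — Resonance: ω₀ = 1/√(LC) = 1/√(0.1·1e-06) = 3162 rad/s.
Step 2 — f₀ = ω₀/(2π) = 503.3 Hz.
Step 3 — Series Q: Q = ω₀L/R = 3162·0.1/421 = 0.7511.
Step 4 — Bandwidth: Δω = ω₀/Q = 4210 rad/s; BW = Δω/(2π) = 670 Hz.

(a) f₀ = 503.3 Hz  (b) Q = 0.7511  (c) BW = 670 Hz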